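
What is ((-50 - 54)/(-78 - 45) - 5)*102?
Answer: -17374/41 ≈ -423.76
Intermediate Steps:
((-50 - 54)/(-78 - 45) - 5)*102 = (-104/(-123) - 5)*102 = (-104*(-1/123) - 5)*102 = (104/123 - 5)*102 = -511/123*102 = -17374/41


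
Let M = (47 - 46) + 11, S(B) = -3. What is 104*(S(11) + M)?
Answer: 936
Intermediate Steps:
M = 12 (M = 1 + 11 = 12)
104*(S(11) + M) = 104*(-3 + 12) = 104*9 = 936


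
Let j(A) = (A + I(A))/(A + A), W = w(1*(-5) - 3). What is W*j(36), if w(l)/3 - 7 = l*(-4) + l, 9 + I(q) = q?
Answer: 651/8 ≈ 81.375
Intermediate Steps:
I(q) = -9 + q
w(l) = 21 - 9*l (w(l) = 21 + 3*(l*(-4) + l) = 21 + 3*(-4*l + l) = 21 + 3*(-3*l) = 21 - 9*l)
W = 93 (W = 21 - 9*(1*(-5) - 3) = 21 - 9*(-5 - 3) = 21 - 9*(-8) = 21 + 72 = 93)
j(A) = (-9 + 2*A)/(2*A) (j(A) = (A + (-9 + A))/(A + A) = (-9 + 2*A)/((2*A)) = (-9 + 2*A)*(1/(2*A)) = (-9 + 2*A)/(2*A))
W*j(36) = 93*((-9/2 + 36)/36) = 93*((1/36)*(63/2)) = 93*(7/8) = 651/8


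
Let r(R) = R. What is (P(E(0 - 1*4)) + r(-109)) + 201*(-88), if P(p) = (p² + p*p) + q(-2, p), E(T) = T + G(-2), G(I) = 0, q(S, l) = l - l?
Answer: -17765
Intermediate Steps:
q(S, l) = 0
E(T) = T (E(T) = T + 0 = T)
P(p) = 2*p² (P(p) = (p² + p*p) + 0 = (p² + p²) + 0 = 2*p² + 0 = 2*p²)
(P(E(0 - 1*4)) + r(-109)) + 201*(-88) = (2*(0 - 1*4)² - 109) + 201*(-88) = (2*(0 - 4)² - 109) - 17688 = (2*(-4)² - 109) - 17688 = (2*16 - 109) - 17688 = (32 - 109) - 17688 = -77 - 17688 = -17765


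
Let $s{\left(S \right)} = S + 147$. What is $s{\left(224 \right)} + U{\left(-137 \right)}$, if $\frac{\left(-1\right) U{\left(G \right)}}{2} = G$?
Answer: $645$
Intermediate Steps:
$U{\left(G \right)} = - 2 G$
$s{\left(S \right)} = 147 + S$
$s{\left(224 \right)} + U{\left(-137 \right)} = \left(147 + 224\right) - -274 = 371 + 274 = 645$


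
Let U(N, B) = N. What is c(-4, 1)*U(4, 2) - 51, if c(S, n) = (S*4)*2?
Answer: -179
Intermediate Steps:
c(S, n) = 8*S (c(S, n) = (4*S)*2 = 8*S)
c(-4, 1)*U(4, 2) - 51 = (8*(-4))*4 - 51 = -32*4 - 51 = -128 - 51 = -179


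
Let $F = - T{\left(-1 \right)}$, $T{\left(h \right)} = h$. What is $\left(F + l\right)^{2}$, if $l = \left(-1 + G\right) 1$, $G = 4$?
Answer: $16$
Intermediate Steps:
$l = 3$ ($l = \left(-1 + 4\right) 1 = 3 \cdot 1 = 3$)
$F = 1$ ($F = \left(-1\right) \left(-1\right) = 1$)
$\left(F + l\right)^{2} = \left(1 + 3\right)^{2} = 4^{2} = 16$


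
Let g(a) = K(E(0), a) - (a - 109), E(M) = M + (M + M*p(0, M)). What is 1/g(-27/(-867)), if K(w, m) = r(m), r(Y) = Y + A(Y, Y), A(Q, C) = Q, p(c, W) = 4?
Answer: 289/31510 ≈ 0.0091717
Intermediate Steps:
r(Y) = 2*Y (r(Y) = Y + Y = 2*Y)
E(M) = 6*M (E(M) = M + (M + M*4) = M + (M + 4*M) = M + 5*M = 6*M)
K(w, m) = 2*m
g(a) = 109 + a (g(a) = 2*a - (a - 109) = 2*a - (-109 + a) = 2*a + (109 - a) = 109 + a)
1/g(-27/(-867)) = 1/(109 - 27/(-867)) = 1/(109 - 27*(-1/867)) = 1/(109 + 9/289) = 1/(31510/289) = 289/31510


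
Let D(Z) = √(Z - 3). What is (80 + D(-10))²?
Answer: (80 + I*√13)² ≈ 6387.0 + 576.89*I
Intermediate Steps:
D(Z) = √(-3 + Z)
(80 + D(-10))² = (80 + √(-3 - 10))² = (80 + √(-13))² = (80 + I*√13)²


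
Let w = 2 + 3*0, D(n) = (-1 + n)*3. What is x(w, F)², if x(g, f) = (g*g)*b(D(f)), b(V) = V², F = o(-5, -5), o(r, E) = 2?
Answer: 1296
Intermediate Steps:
F = 2
D(n) = -3 + 3*n
w = 2 (w = 2 + 0 = 2)
x(g, f) = g²*(-3 + 3*f)² (x(g, f) = (g*g)*(-3 + 3*f)² = g²*(-3 + 3*f)²)
x(w, F)² = (9*2²*(-1 + 2)²)² = (9*4*1²)² = (9*4*1)² = 36² = 1296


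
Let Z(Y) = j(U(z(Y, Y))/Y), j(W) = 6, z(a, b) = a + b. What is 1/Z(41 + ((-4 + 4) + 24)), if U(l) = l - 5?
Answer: ⅙ ≈ 0.16667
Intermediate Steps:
U(l) = -5 + l
Z(Y) = 6
1/Z(41 + ((-4 + 4) + 24)) = 1/6 = ⅙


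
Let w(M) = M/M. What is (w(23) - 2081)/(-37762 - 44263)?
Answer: 416/16405 ≈ 0.025358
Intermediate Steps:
w(M) = 1
(w(23) - 2081)/(-37762 - 44263) = (1 - 2081)/(-37762 - 44263) = -2080/(-82025) = -2080*(-1/82025) = 416/16405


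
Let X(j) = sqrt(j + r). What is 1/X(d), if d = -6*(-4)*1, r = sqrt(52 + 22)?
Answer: 1/sqrt(24 + sqrt(74)) ≈ 0.17514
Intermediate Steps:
r = sqrt(74) ≈ 8.6023
d = 24 (d = 24*1 = 24)
X(j) = sqrt(j + sqrt(74))
1/X(d) = 1/(sqrt(24 + sqrt(74))) = 1/sqrt(24 + sqrt(74))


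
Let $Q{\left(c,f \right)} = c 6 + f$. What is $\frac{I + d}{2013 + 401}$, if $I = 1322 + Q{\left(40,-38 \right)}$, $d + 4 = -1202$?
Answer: $\frac{159}{1207} \approx 0.13173$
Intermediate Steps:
$Q{\left(c,f \right)} = f + 6 c$ ($Q{\left(c,f \right)} = 6 c + f = f + 6 c$)
$d = -1206$ ($d = -4 - 1202 = -1206$)
$I = 1524$ ($I = 1322 + \left(-38 + 6 \cdot 40\right) = 1322 + \left(-38 + 240\right) = 1322 + 202 = 1524$)
$\frac{I + d}{2013 + 401} = \frac{1524 - 1206}{2013 + 401} = \frac{318}{2414} = 318 \cdot \frac{1}{2414} = \frac{159}{1207}$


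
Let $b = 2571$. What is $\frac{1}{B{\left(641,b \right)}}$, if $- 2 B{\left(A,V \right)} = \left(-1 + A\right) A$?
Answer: $- \frac{1}{205120} \approx -4.8752 \cdot 10^{-6}$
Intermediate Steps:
$B{\left(A,V \right)} = - \frac{A \left(-1 + A\right)}{2}$ ($B{\left(A,V \right)} = - \frac{\left(-1 + A\right) A}{2} = - \frac{A \left(-1 + A\right)}{2}$)
$\frac{1}{B{\left(641,b \right)}} = \frac{1}{\frac{1}{2} \cdot 641 \left(1 - 641\right)} = \frac{1}{\frac{1}{2} \cdot 641 \left(-640\right)} = \frac{1}{-205120} = - \frac{1}{205120}$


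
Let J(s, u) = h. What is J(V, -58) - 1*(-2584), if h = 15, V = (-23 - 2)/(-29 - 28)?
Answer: 2599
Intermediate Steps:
V = 25/57 (V = -25/(-57) = -25*(-1/57) = 25/57 ≈ 0.43860)
J(s, u) = 15
J(V, -58) - 1*(-2584) = 15 - 1*(-2584) = 15 + 2584 = 2599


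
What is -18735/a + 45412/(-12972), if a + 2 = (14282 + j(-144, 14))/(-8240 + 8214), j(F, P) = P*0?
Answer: 236160638/7747527 ≈ 30.482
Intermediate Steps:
j(F, P) = 0
a = -7167/13 (a = -2 + (14282 + 0)/(-8240 + 8214) = -2 + 14282/(-26) = -2 + 14282*(-1/26) = -2 - 7141/13 = -7167/13 ≈ -551.31)
-18735/a + 45412/(-12972) = -18735/(-7167/13) + 45412/(-12972) = -18735*(-13/7167) + 45412*(-1/12972) = 81185/2389 - 11353/3243 = 236160638/7747527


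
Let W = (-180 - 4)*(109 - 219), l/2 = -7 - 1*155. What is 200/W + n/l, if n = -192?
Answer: 8231/13662 ≈ 0.60247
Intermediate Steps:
l = -324 (l = 2*(-7 - 1*155) = 2*(-7 - 155) = 2*(-162) = -324)
W = 20240 (W = -184*(-110) = 20240)
200/W + n/l = 200/20240 - 192/(-324) = 200*(1/20240) - 192*(-1/324) = 5/506 + 16/27 = 8231/13662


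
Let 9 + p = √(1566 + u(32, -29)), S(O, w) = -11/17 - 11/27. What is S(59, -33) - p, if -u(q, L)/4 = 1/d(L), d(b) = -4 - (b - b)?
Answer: 3647/459 - √1567 ≈ -31.640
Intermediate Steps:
d(b) = -4 (d(b) = -4 - 1*0 = -4 + 0 = -4)
u(q, L) = 1 (u(q, L) = -4/(-4) = -4*(-¼) = 1)
S(O, w) = -484/459 (S(O, w) = -11*1/17 - 11*1/27 = -11/17 - 11/27 = -484/459)
p = -9 + √1567 (p = -9 + √(1566 + 1) = -9 + √1567 ≈ 30.585)
S(59, -33) - p = -484/459 - (-9 + √1567) = -484/459 + (9 - √1567) = 3647/459 - √1567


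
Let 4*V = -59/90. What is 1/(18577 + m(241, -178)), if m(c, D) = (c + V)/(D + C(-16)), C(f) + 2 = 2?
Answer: 64080/1190327459 ≈ 5.3834e-5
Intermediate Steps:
V = -59/360 (V = (-59/90)/4 = (-59*1/90)/4 = (¼)*(-59/90) = -59/360 ≈ -0.16389)
C(f) = 0 (C(f) = -2 + 2 = 0)
m(c, D) = (-59/360 + c)/D (m(c, D) = (c - 59/360)/(D + 0) = (-59/360 + c)/D)
1/(18577 + m(241, -178)) = 1/(18577 + (-59/360 + 241)/(-178)) = 1/(18577 - 1/178*86701/360) = 1/(18577 - 86701/64080) = 1/(1190327459/64080) = 64080/1190327459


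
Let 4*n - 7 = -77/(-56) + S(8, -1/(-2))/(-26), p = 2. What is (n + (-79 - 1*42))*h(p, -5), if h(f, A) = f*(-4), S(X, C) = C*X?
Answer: 49481/52 ≈ 951.56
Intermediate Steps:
h(f, A) = -4*f
n = 855/416 (n = 7/4 + (-77/(-56) + (-1/(-2)*8)/(-26))/4 = 7/4 + (-77*(-1/56) + (-1*(-½)*8)*(-1/26))/4 = 7/4 + (11/8 + ((½)*8)*(-1/26))/4 = 7/4 + (11/8 + 4*(-1/26))/4 = 7/4 + (11/8 - 2/13)/4 = 7/4 + (¼)*(127/104) = 7/4 + 127/416 = 855/416 ≈ 2.0553)
(n + (-79 - 1*42))*h(p, -5) = (855/416 + (-79 - 1*42))*(-4*2) = (855/416 + (-79 - 42))*(-8) = (855/416 - 121)*(-8) = -49481/416*(-8) = 49481/52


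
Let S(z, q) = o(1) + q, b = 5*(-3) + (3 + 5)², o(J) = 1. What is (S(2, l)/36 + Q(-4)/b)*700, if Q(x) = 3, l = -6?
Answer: -3425/63 ≈ -54.365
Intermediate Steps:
b = 49 (b = -15 + 8² = -15 + 64 = 49)
S(z, q) = 1 + q
(S(2, l)/36 + Q(-4)/b)*700 = ((1 - 6)/36 + 3/49)*700 = (-5*1/36 + 3*(1/49))*700 = (-5/36 + 3/49)*700 = -137/1764*700 = -3425/63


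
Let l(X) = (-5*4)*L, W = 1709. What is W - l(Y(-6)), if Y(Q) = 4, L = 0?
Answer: 1709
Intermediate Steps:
l(X) = 0 (l(X) = -5*4*0 = -20*0 = 0)
W - l(Y(-6)) = 1709 - 1*0 = 1709 + 0 = 1709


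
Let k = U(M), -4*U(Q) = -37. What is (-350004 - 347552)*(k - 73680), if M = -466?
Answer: 51389473687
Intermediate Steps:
U(Q) = 37/4 (U(Q) = -¼*(-37) = 37/4)
k = 37/4 ≈ 9.2500
(-350004 - 347552)*(k - 73680) = (-350004 - 347552)*(37/4 - 73680) = -697556*(-294683/4) = 51389473687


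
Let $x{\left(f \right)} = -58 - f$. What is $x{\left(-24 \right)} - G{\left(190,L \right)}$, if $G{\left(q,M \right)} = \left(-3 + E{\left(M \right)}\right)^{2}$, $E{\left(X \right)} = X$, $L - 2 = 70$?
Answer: $-4795$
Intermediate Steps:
$L = 72$ ($L = 2 + 70 = 72$)
$G{\left(q,M \right)} = \left(-3 + M\right)^{2}$
$x{\left(-24 \right)} - G{\left(190,L \right)} = \left(-58 - -24\right) - \left(-3 + 72\right)^{2} = \left(-58 + 24\right) - 69^{2} = -34 - 4761 = -4795$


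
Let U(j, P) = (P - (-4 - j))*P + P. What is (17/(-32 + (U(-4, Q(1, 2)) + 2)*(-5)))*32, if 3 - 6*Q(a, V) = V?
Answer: -1152/91 ≈ -12.659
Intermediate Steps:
Q(a, V) = ½ - V/6
U(j, P) = P + P*(4 + P + j) (U(j, P) = (P + (4 + j))*P + P = (4 + P + j)*P + P = P*(4 + P + j) + P = P + P*(4 + P + j))
(17/(-32 + (U(-4, Q(1, 2)) + 2)*(-5)))*32 = (17/(-32 + ((½ - ⅙*2)*(5 + (½ - ⅙*2) - 4) + 2)*(-5)))*32 = (17/(-32 + ((½ - ⅓)*(5 + (½ - ⅓) - 4) + 2)*(-5)))*32 = (17/(-32 + ((5 + ⅙ - 4)/6 + 2)*(-5)))*32 = (17/(-32 + ((⅙)*(7/6) + 2)*(-5)))*32 = (17/(-32 + (7/36 + 2)*(-5)))*32 = (17/(-32 + (79/36)*(-5)))*32 = (17/(-32 - 395/36))*32 = (17/(-1547/36))*32 = (17*(-36/1547))*32 = -36/91*32 = -1152/91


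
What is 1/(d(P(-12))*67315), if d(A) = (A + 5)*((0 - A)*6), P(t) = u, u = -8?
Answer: -1/9693360 ≈ -1.0316e-7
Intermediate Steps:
P(t) = -8
d(A) = -6*A*(5 + A) (d(A) = (5 + A)*(-A*6) = (5 + A)*(-6*A) = -6*A*(5 + A))
1/(d(P(-12))*67315) = 1/(-6*(-8)*(5 - 8)*67315) = (1/67315)/(-6*(-8)*(-3)) = (1/67315)/(-144) = -1/144*1/67315 = -1/9693360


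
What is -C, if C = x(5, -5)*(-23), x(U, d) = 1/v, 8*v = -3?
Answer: -184/3 ≈ -61.333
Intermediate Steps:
v = -3/8 (v = (1/8)*(-3) = -3/8 ≈ -0.37500)
x(U, d) = -8/3 (x(U, d) = 1/(-3/8) = -8/3)
C = 184/3 (C = -8/3*(-23) = 184/3 ≈ 61.333)
-C = -1*184/3 = -184/3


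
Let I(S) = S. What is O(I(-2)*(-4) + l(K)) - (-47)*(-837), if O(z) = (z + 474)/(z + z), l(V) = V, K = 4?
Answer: -157275/4 ≈ -39319.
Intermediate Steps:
O(z) = (474 + z)/(2*z) (O(z) = (474 + z)/((2*z)) = (474 + z)*(1/(2*z)) = (474 + z)/(2*z))
O(I(-2)*(-4) + l(K)) - (-47)*(-837) = (474 + (-2*(-4) + 4))/(2*(-2*(-4) + 4)) - (-47)*(-837) = (474 + (8 + 4))/(2*(8 + 4)) - 1*39339 = (1/2)*(474 + 12)/12 - 39339 = (1/2)*(1/12)*486 - 39339 = 81/4 - 39339 = -157275/4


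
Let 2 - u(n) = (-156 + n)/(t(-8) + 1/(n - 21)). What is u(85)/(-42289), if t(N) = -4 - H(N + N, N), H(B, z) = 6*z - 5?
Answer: -10818/132660593 ≈ -8.1546e-5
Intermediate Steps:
H(B, z) = -5 + 6*z
t(N) = 1 - 6*N (t(N) = -4 - (-5 + 6*N) = -4 + (5 - 6*N) = 1 - 6*N)
u(n) = 2 - (-156 + n)/(49 + 1/(-21 + n)) (u(n) = 2 - (-156 + n)/((1 - 6*(-8)) + 1/(n - 21)) = 2 - (-156 + n)/((1 + 48) + 1/(-21 + n)) = 2 - (-156 + n)/(49 + 1/(-21 + n)))
u(85)/(-42289) = ((-5332 - 1*85**2 + 275*85)/(-1028 + 49*85))/(-42289) = ((-5332 - 1*7225 + 23375)/(-1028 + 4165))*(-1/42289) = ((-5332 - 7225 + 23375)/3137)*(-1/42289) = ((1/3137)*10818)*(-1/42289) = (10818/3137)*(-1/42289) = -10818/132660593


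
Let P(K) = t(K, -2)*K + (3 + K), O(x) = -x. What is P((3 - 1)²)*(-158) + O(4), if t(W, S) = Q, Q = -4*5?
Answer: 11530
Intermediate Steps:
Q = -20
t(W, S) = -20
P(K) = 3 - 19*K (P(K) = -20*K + (3 + K) = 3 - 19*K)
P((3 - 1)²)*(-158) + O(4) = (3 - 19*(3 - 1)²)*(-158) - 1*4 = (3 - 19*2²)*(-158) - 4 = (3 - 19*4)*(-158) - 4 = (3 - 76)*(-158) - 4 = -73*(-158) - 4 = 11534 - 4 = 11530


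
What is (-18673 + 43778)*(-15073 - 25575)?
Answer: -1020468040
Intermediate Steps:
(-18673 + 43778)*(-15073 - 25575) = 25105*(-40648) = -1020468040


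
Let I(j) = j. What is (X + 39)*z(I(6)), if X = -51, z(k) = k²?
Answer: -432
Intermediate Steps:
(X + 39)*z(I(6)) = (-51 + 39)*6² = -12*36 = -432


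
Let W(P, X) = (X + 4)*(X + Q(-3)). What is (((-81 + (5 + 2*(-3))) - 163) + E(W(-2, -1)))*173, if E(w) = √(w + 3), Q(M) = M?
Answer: -42385 + 519*I ≈ -42385.0 + 519.0*I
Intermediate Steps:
W(P, X) = (-3 + X)*(4 + X) (W(P, X) = (X + 4)*(X - 3) = (4 + X)*(-3 + X) = (-3 + X)*(4 + X))
E(w) = √(3 + w)
(((-81 + (5 + 2*(-3))) - 163) + E(W(-2, -1)))*173 = (((-81 + (5 + 2*(-3))) - 163) + √(3 + (-12 - 1 + (-1)²)))*173 = (((-81 + (5 - 6)) - 163) + √(3 + (-12 - 1 + 1)))*173 = (((-81 - 1) - 163) + √(3 - 12))*173 = ((-82 - 163) + √(-9))*173 = (-245 + 3*I)*173 = -42385 + 519*I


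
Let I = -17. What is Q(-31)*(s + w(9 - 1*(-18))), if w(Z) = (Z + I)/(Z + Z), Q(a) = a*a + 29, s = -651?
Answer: -1932920/3 ≈ -6.4431e+5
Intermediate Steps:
Q(a) = 29 + a² (Q(a) = a² + 29 = 29 + a²)
w(Z) = (-17 + Z)/(2*Z) (w(Z) = (Z - 17)/(Z + Z) = (-17 + Z)/((2*Z)) = (-17 + Z)*(1/(2*Z)) = (-17 + Z)/(2*Z))
Q(-31)*(s + w(9 - 1*(-18))) = (29 + (-31)²)*(-651 + (-17 + (9 - 1*(-18)))/(2*(9 - 1*(-18)))) = (29 + 961)*(-651 + (-17 + (9 + 18))/(2*(9 + 18))) = 990*(-651 + (½)*(-17 + 27)/27) = 990*(-651 + (½)*(1/27)*10) = 990*(-651 + 5/27) = 990*(-17572/27) = -1932920/3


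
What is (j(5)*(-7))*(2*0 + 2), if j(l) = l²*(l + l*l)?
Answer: -10500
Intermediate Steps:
j(l) = l²*(l + l²)
(j(5)*(-7))*(2*0 + 2) = ((5³*(1 + 5))*(-7))*(2*0 + 2) = ((125*6)*(-7))*(0 + 2) = (750*(-7))*2 = -5250*2 = -10500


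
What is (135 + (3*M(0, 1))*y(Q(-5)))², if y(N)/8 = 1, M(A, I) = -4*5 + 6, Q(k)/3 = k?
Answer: 40401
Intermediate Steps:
Q(k) = 3*k
M(A, I) = -14 (M(A, I) = -20 + 6 = -14)
y(N) = 8 (y(N) = 8*1 = 8)
(135 + (3*M(0, 1))*y(Q(-5)))² = (135 + (3*(-14))*8)² = (135 - 42*8)² = (135 - 336)² = (-201)² = 40401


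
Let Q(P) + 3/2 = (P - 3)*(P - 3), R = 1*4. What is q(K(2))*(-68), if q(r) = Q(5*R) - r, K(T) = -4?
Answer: -19822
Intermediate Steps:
R = 4
Q(P) = -3/2 + (-3 + P)² (Q(P) = -3/2 + (P - 3)*(P - 3) = -3/2 + (-3 + P)*(-3 + P) = -3/2 + (-3 + P)²)
q(r) = 575/2 - r (q(r) = (-3/2 + (-3 + 5*4)²) - r = (-3/2 + (-3 + 20)²) - r = (-3/2 + 17²) - r = (-3/2 + 289) - r = 575/2 - r)
q(K(2))*(-68) = (575/2 - 1*(-4))*(-68) = (575/2 + 4)*(-68) = (583/2)*(-68) = -19822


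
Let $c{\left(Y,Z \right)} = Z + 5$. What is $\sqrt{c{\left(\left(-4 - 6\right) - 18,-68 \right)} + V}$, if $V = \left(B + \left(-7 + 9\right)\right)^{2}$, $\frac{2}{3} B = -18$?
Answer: $\sqrt{562} \approx 23.707$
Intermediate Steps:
$B = -27$ ($B = \frac{3}{2} \left(-18\right) = -27$)
$V = 625$ ($V = \left(-27 + \left(-7 + 9\right)\right)^{2} = \left(-27 + 2\right)^{2} = \left(-25\right)^{2} = 625$)
$c{\left(Y,Z \right)} = 5 + Z$
$\sqrt{c{\left(\left(-4 - 6\right) - 18,-68 \right)} + V} = \sqrt{\left(5 - 68\right) + 625} = \sqrt{-63 + 625} = \sqrt{562}$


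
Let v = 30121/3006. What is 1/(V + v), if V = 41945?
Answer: 3006/126116791 ≈ 2.3835e-5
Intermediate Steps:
v = 30121/3006 (v = 30121*(1/3006) = 30121/3006 ≈ 10.020)
1/(V + v) = 1/(41945 + 30121/3006) = 1/(126116791/3006) = 3006/126116791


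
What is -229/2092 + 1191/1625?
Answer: 2119447/3399500 ≈ 0.62346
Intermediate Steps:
-229/2092 + 1191/1625 = 2119447/3399500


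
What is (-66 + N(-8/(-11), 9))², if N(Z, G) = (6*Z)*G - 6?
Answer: 129600/121 ≈ 1071.1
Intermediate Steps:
N(Z, G) = -6 + 6*G*Z (N(Z, G) = 6*G*Z - 6 = -6 + 6*G*Z)
(-66 + N(-8/(-11), 9))² = (-66 + (-6 + 6*9*(-8/(-11))))² = (-66 + (-6 + 6*9*(-8*(-1/11))))² = (-66 + (-6 + 6*9*(8/11)))² = (-66 + (-6 + 432/11))² = (-66 + 366/11)² = (-360/11)² = 129600/121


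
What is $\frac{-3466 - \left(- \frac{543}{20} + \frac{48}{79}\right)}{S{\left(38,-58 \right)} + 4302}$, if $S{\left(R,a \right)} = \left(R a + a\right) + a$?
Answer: $- \frac{5434343}{3131560} \approx -1.7353$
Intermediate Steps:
$S{\left(R,a \right)} = 2 a + R a$ ($S{\left(R,a \right)} = \left(a + R a\right) + a = 2 a + R a$)
$\frac{-3466 - \left(- \frac{543}{20} + \frac{48}{79}\right)}{S{\left(38,-58 \right)} + 4302} = \frac{-3466 - \left(- \frac{543}{20} + \frac{48}{79}\right)}{- 58 \left(2 + 38\right) + 4302} = \frac{-3466 - - \frac{41937}{1580}}{\left(-58\right) 40 + 4302} = \frac{-3466 + \left(\frac{543}{20} - \frac{48}{79}\right)}{-2320 + 4302} = \frac{-3466 + \frac{41937}{1580}}{1982} = \left(- \frac{5434343}{1580}\right) \frac{1}{1982} = - \frac{5434343}{3131560}$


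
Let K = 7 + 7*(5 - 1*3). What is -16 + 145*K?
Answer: 3029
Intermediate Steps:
K = 21 (K = 7 + 7*(5 - 3) = 7 + 7*2 = 7 + 14 = 21)
-16 + 145*K = -16 + 145*21 = -16 + 3045 = 3029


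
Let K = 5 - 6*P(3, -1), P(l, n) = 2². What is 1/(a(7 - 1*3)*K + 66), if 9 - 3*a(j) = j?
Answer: 3/103 ≈ 0.029126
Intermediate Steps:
P(l, n) = 4
K = -19 (K = 5 - 6*4 = 5 - 24 = -19)
a(j) = 3 - j/3
1/(a(7 - 1*3)*K + 66) = 1/((3 - (7 - 1*3)/3)*(-19) + 66) = 1/((3 - (7 - 3)/3)*(-19) + 66) = 1/((3 - ⅓*4)*(-19) + 66) = 1/((3 - 4/3)*(-19) + 66) = 1/((5/3)*(-19) + 66) = 1/(-95/3 + 66) = 1/(103/3) = 3/103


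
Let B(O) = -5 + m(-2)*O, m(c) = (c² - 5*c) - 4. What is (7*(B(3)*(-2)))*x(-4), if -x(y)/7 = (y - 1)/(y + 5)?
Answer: -12250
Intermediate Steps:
m(c) = -4 + c² - 5*c
x(y) = -7*(-1 + y)/(5 + y) (x(y) = -7*(y - 1)/(y + 5) = -7*(-1 + y)/(5 + y))
B(O) = -5 + 10*O (B(O) = -5 + (-4 + (-2)² - 5*(-2))*O = -5 + (-4 + 4 + 10)*O = -5 + 10*O)
(7*(B(3)*(-2)))*x(-4) = (7*((-5 + 10*3)*(-2)))*(7*(1 - 1*(-4))/(5 - 4)) = (7*((-5 + 30)*(-2)))*(7*(1 + 4)/1) = (7*(25*(-2)))*(7*1*5) = (7*(-50))*35 = -350*35 = -12250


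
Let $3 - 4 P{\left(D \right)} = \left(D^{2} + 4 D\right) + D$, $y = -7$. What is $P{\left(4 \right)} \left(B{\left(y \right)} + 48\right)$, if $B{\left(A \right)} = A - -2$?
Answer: $- \frac{1419}{4} \approx -354.75$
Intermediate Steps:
$B{\left(A \right)} = 2 + A$ ($B{\left(A \right)} = A + 2 = 2 + A$)
$P{\left(D \right)} = \frac{3}{4} - \frac{5 D}{4} - \frac{D^{2}}{4}$ ($P{\left(D \right)} = \frac{3}{4} - \frac{\left(D^{2} + 4 D\right) + D}{4} = \frac{3}{4} - \frac{D^{2} + 5 D}{4} = \frac{3}{4} - \left(\frac{D^{2}}{4} + \frac{5 D}{4}\right) = \frac{3}{4} - \frac{5 D}{4} - \frac{D^{2}}{4}$)
$P{\left(4 \right)} \left(B{\left(y \right)} + 48\right) = \left(\frac{3}{4} - 5 - \frac{4^{2}}{4}\right) \left(\left(2 - 7\right) + 48\right) = \left(\frac{3}{4} - 5 - 4\right) \left(-5 + 48\right) = \left(\frac{3}{4} - 5 - 4\right) 43 = \left(- \frac{33}{4}\right) 43 = - \frac{1419}{4}$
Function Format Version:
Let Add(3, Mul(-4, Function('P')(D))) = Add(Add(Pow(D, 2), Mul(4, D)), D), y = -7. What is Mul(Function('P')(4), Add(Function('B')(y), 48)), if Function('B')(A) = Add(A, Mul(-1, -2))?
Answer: Rational(-1419, 4) ≈ -354.75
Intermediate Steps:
Function('B')(A) = Add(2, A) (Function('B')(A) = Add(A, 2) = Add(2, A))
Function('P')(D) = Add(Rational(3, 4), Mul(Rational(-5, 4), D), Mul(Rational(-1, 4), Pow(D, 2))) (Function('P')(D) = Add(Rational(3, 4), Mul(Rational(-1, 4), Add(Add(Pow(D, 2), Mul(4, D)), D))) = Add(Rational(3, 4), Mul(Rational(-1, 4), Add(Pow(D, 2), Mul(5, D)))) = Add(Rational(3, 4), Add(Mul(Rational(-5, 4), D), Mul(Rational(-1, 4), Pow(D, 2)))) = Add(Rational(3, 4), Mul(Rational(-5, 4), D), Mul(Rational(-1, 4), Pow(D, 2))))
Mul(Function('P')(4), Add(Function('B')(y), 48)) = Mul(Add(Rational(3, 4), Mul(Rational(-5, 4), 4), Mul(Rational(-1, 4), Pow(4, 2))), Add(Add(2, -7), 48)) = Mul(Add(Rational(3, 4), -5, Mul(Rational(-1, 4), 16)), Add(-5, 48)) = Mul(Add(Rational(3, 4), -5, -4), 43) = Mul(Rational(-33, 4), 43) = Rational(-1419, 4)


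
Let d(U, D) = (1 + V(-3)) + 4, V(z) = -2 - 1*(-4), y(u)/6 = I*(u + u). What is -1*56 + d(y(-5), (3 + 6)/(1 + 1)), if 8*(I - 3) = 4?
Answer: -49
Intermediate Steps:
I = 7/2 (I = 3 + (⅛)*4 = 3 + ½ = 7/2 ≈ 3.5000)
y(u) = 42*u (y(u) = 6*(7*(u + u)/2) = 6*(7*(2*u)/2) = 6*(7*u) = 42*u)
V(z) = 2 (V(z) = -2 + 4 = 2)
d(U, D) = 7 (d(U, D) = (1 + 2) + 4 = 3 + 4 = 7)
-1*56 + d(y(-5), (3 + 6)/(1 + 1)) = -1*56 + 7 = -56 + 7 = -49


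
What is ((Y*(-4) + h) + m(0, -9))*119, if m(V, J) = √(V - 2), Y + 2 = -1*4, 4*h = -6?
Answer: 5355/2 + 119*I*√2 ≈ 2677.5 + 168.29*I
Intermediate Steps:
h = -3/2 (h = (¼)*(-6) = -3/2 ≈ -1.5000)
Y = -6 (Y = -2 - 1*4 = -2 - 4 = -6)
m(V, J) = √(-2 + V)
((Y*(-4) + h) + m(0, -9))*119 = ((-6*(-4) - 3/2) + √(-2 + 0))*119 = ((24 - 3/2) + √(-2))*119 = (45/2 + I*√2)*119 = 5355/2 + 119*I*√2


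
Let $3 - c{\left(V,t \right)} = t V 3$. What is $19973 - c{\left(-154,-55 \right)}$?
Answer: $45380$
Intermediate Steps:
$c{\left(V,t \right)} = 3 - 3 V t$ ($c{\left(V,t \right)} = 3 - t V 3 = 3 - t 3 V = 3 - 3 V t$)
$19973 - c{\left(-154,-55 \right)} = 19973 - \left(3 - \left(-462\right) \left(-55\right)\right) = 19973 - \left(3 - 25410\right) = 19973 - -25407 = 19973 + 25407 = 45380$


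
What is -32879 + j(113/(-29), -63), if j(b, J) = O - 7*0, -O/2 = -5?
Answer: -32869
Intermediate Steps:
O = 10 (O = -2*(-5) = 10)
j(b, J) = 10 (j(b, J) = 10 - 7*0 = 10 + 0 = 10)
-32879 + j(113/(-29), -63) = -32879 + 10 = -32869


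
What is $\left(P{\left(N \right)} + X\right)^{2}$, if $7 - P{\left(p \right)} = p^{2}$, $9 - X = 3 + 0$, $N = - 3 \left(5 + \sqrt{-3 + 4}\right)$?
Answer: $96721$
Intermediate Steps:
$N = -18$ ($N = - 3 \left(5 + \sqrt{1}\right) = - 3 \left(5 + 1\right) = \left(-3\right) 6 = -18$)
$X = 6$ ($X = 9 - \left(3 + 0\right) = 9 - 3 = 6$)
$P{\left(p \right)} = 7 - p^{2}$
$\left(P{\left(N \right)} + X\right)^{2} = \left(\left(7 - \left(-18\right)^{2}\right) + 6\right)^{2} = \left(\left(7 - 324\right) + 6\right)^{2} = \left(-317 + 6\right)^{2} = \left(-311\right)^{2} = 96721$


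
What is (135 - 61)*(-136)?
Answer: -10064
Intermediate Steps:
(135 - 61)*(-136) = 74*(-136) = -10064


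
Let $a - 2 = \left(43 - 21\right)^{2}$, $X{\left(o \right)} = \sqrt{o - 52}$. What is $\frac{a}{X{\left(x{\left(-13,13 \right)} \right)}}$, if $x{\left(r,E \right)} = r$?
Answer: $- \frac{486 i \sqrt{65}}{65} \approx - 60.281 i$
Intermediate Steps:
$X{\left(o \right)} = \sqrt{-52 + o}$
$a = 486$ ($a = 2 + \left(43 - 21\right)^{2} = 2 + 22^{2} = 2 + 484 = 486$)
$\frac{a}{X{\left(x{\left(-13,13 \right)} \right)}} = \frac{486}{\sqrt{-52 - 13}} = \frac{486}{\sqrt{-65}} = \frac{486}{i \sqrt{65}} = 486 \left(- \frac{i \sqrt{65}}{65}\right) = - \frac{486 i \sqrt{65}}{65}$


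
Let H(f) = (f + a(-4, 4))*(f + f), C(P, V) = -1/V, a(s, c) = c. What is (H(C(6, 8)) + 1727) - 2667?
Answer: -30111/32 ≈ -940.97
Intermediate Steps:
H(f) = 2*f*(4 + f) (H(f) = (f + 4)*(f + f) = (4 + f)*(2*f) = 2*f*(4 + f))
(H(C(6, 8)) + 1727) - 2667 = (2*(-1/8)*(4 - 1/8) + 1727) - 2667 = (2*(-1*⅛)*(4 - 1*⅛) + 1727) - 2667 = (2*(-⅛)*(4 - ⅛) + 1727) - 2667 = (2*(-⅛)*(31/8) + 1727) - 2667 = (-31/32 + 1727) - 2667 = 55233/32 - 2667 = -30111/32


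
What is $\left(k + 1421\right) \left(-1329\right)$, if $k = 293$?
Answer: $-2277906$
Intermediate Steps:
$\left(k + 1421\right) \left(-1329\right) = \left(293 + 1421\right) \left(-1329\right) = 1714 \left(-1329\right) = -2277906$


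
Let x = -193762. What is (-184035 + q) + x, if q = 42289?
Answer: -335508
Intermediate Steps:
(-184035 + q) + x = (-184035 + 42289) - 193762 = -141746 - 193762 = -335508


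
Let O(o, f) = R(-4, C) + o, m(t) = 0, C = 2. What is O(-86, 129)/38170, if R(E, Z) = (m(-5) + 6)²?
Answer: -5/3817 ≈ -0.0013099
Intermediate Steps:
R(E, Z) = 36 (R(E, Z) = (0 + 6)² = 6² = 36)
O(o, f) = 36 + o
O(-86, 129)/38170 = (36 - 86)/38170 = -50*1/38170 = -5/3817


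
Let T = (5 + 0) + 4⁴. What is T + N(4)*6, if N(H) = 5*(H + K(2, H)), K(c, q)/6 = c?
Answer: 741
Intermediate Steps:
K(c, q) = 6*c
N(H) = 60 + 5*H (N(H) = 5*(H + 6*2) = 5*(H + 12) = 5*(12 + H) = 60 + 5*H)
T = 261 (T = 5 + 256 = 261)
T + N(4)*6 = 261 + (60 + 5*4)*6 = 261 + (60 + 20)*6 = 261 + 80*6 = 261 + 480 = 741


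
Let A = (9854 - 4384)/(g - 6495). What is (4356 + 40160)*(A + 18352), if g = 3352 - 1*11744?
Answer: 12161804765064/14887 ≈ 8.1694e+8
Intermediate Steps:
g = -8392 (g = 3352 - 11744 = -8392)
A = -5470/14887 (A = (9854 - 4384)/(-8392 - 6495) = 5470/(-14887) = 5470*(-1/14887) = -5470/14887 ≈ -0.36743)
(4356 + 40160)*(A + 18352) = (4356 + 40160)*(-5470/14887 + 18352) = 44516*(273200754/14887) = 12161804765064/14887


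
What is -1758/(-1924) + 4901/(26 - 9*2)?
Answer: 2360897/3848 ≈ 613.54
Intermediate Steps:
-1758/(-1924) + 4901/(26 - 9*2) = -1758*(-1/1924) + 4901/(26 - 18) = 879/962 + 4901/8 = 2360897/3848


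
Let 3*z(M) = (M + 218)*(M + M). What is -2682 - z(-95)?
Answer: 5108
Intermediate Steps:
z(M) = 2*M*(218 + M)/3 (z(M) = ((M + 218)*(M + M))/3 = ((218 + M)*(2*M))/3 = (2*M*(218 + M))/3 = 2*M*(218 + M)/3)
-2682 - z(-95) = -2682 - 2*(-95)*(218 - 95)/3 = -2682 - 2*(-95)*123/3 = -2682 - 1*(-7790) = -2682 + 7790 = 5108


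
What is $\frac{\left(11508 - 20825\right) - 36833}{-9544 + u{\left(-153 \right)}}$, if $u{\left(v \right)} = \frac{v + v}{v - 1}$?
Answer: $\frac{710710}{146947} \approx 4.8365$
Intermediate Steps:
$u{\left(v \right)} = \frac{2 v}{-1 + v}$
$\frac{\left(11508 - 20825\right) - 36833}{-9544 + u{\left(-153 \right)}} = \frac{\left(11508 - 20825\right) - 36833}{-9544 + 2 \left(-153\right) \frac{1}{-1 - 153}} = \frac{\left(11508 - 20825\right) - 36833}{-9544 + 2 \left(-153\right) \frac{1}{-154}} = \frac{-9317 - 36833}{-9544 + 2 \left(-153\right) \left(- \frac{1}{154}\right)} = - \frac{46150}{-9544 + \frac{153}{77}} = - \frac{46150}{- \frac{734735}{77}} = \left(-46150\right) \left(- \frac{77}{734735}\right) = \frac{710710}{146947}$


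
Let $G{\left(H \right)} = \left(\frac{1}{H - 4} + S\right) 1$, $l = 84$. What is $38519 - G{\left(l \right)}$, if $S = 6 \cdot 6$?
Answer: $\frac{3078639}{80} \approx 38483.0$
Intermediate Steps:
$S = 36$
$G{\left(H \right)} = 36 + \frac{1}{-4 + H}$ ($G{\left(H \right)} = \left(\frac{1}{H - 4} + 36\right) 1 = \left(\frac{1}{-4 + H} + 36\right) 1 = \left(36 + \frac{1}{-4 + H}\right) 1 = 36 + \frac{1}{-4 + H}$)
$38519 - G{\left(l \right)} = 38519 - \frac{-143 + 36 \cdot 84}{-4 + 84} = 38519 - \frac{-143 + 3024}{80} = 38519 - \frac{1}{80} \cdot 2881 = 38519 - \frac{2881}{80} = \frac{3078639}{80}$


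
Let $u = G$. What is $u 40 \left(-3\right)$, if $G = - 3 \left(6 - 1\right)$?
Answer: $1800$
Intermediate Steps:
$G = -15$ ($G = \left(-3\right) 5 = -15$)
$u = -15$
$u 40 \left(-3\right) = \left(-15\right) 40 \left(-3\right) = \left(-600\right) \left(-3\right) = 1800$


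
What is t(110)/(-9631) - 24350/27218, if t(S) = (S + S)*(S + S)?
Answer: -775933025/131068279 ≈ -5.9201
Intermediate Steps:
t(S) = 4*S**2 (t(S) = (2*S)*(2*S) = 4*S**2)
t(110)/(-9631) - 24350/27218 = (4*110**2)/(-9631) - 24350/27218 = (4*12100)*(-1/9631) - 24350*1/27218 = 48400*(-1/9631) - 12175/13609 = -48400/9631 - 12175/13609 = -775933025/131068279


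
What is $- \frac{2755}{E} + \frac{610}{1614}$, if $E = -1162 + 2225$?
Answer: $- \frac{1899070}{857841} \approx -2.2138$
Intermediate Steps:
$E = 1063$
$- \frac{2755}{E} + \frac{610}{1614} = - \frac{2755}{1063} + \frac{610}{1614} = \left(-2755\right) \frac{1}{1063} + 610 \cdot \frac{1}{1614} = - \frac{2755}{1063} + \frac{305}{807} = - \frac{1899070}{857841}$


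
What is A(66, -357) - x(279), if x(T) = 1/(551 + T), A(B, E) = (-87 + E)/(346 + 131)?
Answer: -122999/131970 ≈ -0.93202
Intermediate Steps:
A(B, E) = -29/159 + E/477 (A(B, E) = (-87 + E)/477 = (-87 + E)*(1/477) = -29/159 + E/477)
A(66, -357) - x(279) = (-29/159 + (1/477)*(-357)) - 1/(551 + 279) = (-29/159 - 119/159) - 1/830 = -148/159 - 1*1/830 = -148/159 - 1/830 = -122999/131970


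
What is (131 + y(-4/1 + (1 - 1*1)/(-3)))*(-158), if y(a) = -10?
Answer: -19118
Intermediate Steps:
(131 + y(-4/1 + (1 - 1*1)/(-3)))*(-158) = (131 - 10)*(-158) = 121*(-158) = -19118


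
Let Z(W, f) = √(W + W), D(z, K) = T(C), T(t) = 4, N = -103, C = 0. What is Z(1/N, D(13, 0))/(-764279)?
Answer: -I*√206/78720737 ≈ -1.8232e-7*I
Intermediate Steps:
D(z, K) = 4
Z(W, f) = √2*√W (Z(W, f) = √(2*W) = √2*√W)
Z(1/N, D(13, 0))/(-764279) = (√2*√(1/(-103)))/(-764279) = (√2*√(-1/103))*(-1/764279) = (√2*(I*√103/103))*(-1/764279) = (I*√206/103)*(-1/764279) = -I*√206/78720737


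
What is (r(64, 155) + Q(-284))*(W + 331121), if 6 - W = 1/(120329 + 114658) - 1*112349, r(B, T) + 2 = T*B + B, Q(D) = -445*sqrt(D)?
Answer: 1040235148403402/234987 - 92747874381790*I*sqrt(71)/234987 ≈ 4.4268e+9 - 3.3257e+9*I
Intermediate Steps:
r(B, T) = -2 + B + B*T (r(B, T) = -2 + (T*B + B) = -2 + (B*T + B) = -2 + (B + B*T) = -2 + B + B*T)
W = 26401964384/234987 (W = 6 - (1/(120329 + 114658) - 1*112349) = 6 - (1/234987 - 112349) = 6 - 1*(-26400554462/234987) = 6 + 26400554462/234987 = 26401964384/234987 ≈ 1.1236e+5)
(r(64, 155) + Q(-284))*(W + 331121) = ((-2 + 64 + 64*155) - 890*I*sqrt(71))*(26401964384/234987 + 331121) = ((-2 + 64 + 9920) - 890*I*sqrt(71))*(104211094811/234987) = (9982 - 890*I*sqrt(71))*(104211094811/234987) = 1040235148403402/234987 - 92747874381790*I*sqrt(71)/234987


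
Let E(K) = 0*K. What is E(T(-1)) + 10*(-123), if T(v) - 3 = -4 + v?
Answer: -1230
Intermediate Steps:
T(v) = -1 + v (T(v) = 3 + (-4 + v) = -1 + v)
E(K) = 0
E(T(-1)) + 10*(-123) = 0 + 10*(-123) = 0 - 1230 = -1230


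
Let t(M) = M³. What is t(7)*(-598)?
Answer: -205114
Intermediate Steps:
t(7)*(-598) = 7³*(-598) = 343*(-598) = -205114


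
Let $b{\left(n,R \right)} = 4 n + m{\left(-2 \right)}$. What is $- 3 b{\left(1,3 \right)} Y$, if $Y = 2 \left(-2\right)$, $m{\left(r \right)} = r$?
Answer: $24$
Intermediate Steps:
$Y = -4$
$b{\left(n,R \right)} = -2 + 4 n$ ($b{\left(n,R \right)} = 4 n - 2 = -2 + 4 n$)
$- 3 b{\left(1,3 \right)} Y = - 3 \left(-2 + 4 \cdot 1\right) \left(-4\right) = - 3 \left(-2 + 4\right) \left(-4\right) = \left(-3\right) 2 \left(-4\right) = \left(-6\right) \left(-4\right) = 24$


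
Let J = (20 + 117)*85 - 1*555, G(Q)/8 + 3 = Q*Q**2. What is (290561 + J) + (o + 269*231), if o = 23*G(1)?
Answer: 363422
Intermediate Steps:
G(Q) = -24 + 8*Q**3 (G(Q) = -24 + 8*(Q*Q**2) = -24 + 8*Q**3)
o = -368 (o = 23*(-24 + 8*1**3) = 23*(-24 + 8*1) = 23*(-24 + 8) = 23*(-16) = -368)
J = 11090 (J = 137*85 - 555 = 11645 - 555 = 11090)
(290561 + J) + (o + 269*231) = (290561 + 11090) + (-368 + 269*231) = 301651 + (-368 + 62139) = 301651 + 61771 = 363422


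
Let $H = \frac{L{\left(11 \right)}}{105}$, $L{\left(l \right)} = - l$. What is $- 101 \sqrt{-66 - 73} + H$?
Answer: $- \frac{11}{105} - 101 i \sqrt{139} \approx -0.10476 - 1190.8 i$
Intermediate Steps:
$H = - \frac{11}{105}$ ($H = \frac{\left(-1\right) 11}{105} = \left(-11\right) \frac{1}{105} = - \frac{11}{105} \approx -0.10476$)
$- 101 \sqrt{-66 - 73} + H = - 101 \sqrt{-66 - 73} - \frac{11}{105} = - 101 \sqrt{-139} - \frac{11}{105} = - 101 i \sqrt{139} - \frac{11}{105} = - \frac{11}{105} - 101 i \sqrt{139}$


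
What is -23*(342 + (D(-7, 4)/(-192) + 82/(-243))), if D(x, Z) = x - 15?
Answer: -61126157/7776 ≈ -7860.9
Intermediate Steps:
D(x, Z) = -15 + x
-23*(342 + (D(-7, 4)/(-192) + 82/(-243))) = -23*(342 + ((-15 - 7)/(-192) + 82/(-243))) = -23*(342 + (-22*(-1/192) + 82*(-1/243))) = -23*(342 + (11/96 - 82/243)) = -23*(342 - 1733/7776) = -23*2657659/7776 = -61126157/7776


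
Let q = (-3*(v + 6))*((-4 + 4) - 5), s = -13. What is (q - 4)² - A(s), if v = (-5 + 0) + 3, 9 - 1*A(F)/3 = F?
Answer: 3070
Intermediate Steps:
A(F) = 27 - 3*F
v = -2 (v = -5 + 3 = -2)
q = 60 (q = (-3*(-2 + 6))*((-4 + 4) - 5) = (-3*4)*(0 - 5) = -12*(-5) = 60)
(q - 4)² - A(s) = (60 - 4)² - (27 - 3*(-13)) = 56² - (27 + 39) = 3136 - 1*66 = 3136 - 66 = 3070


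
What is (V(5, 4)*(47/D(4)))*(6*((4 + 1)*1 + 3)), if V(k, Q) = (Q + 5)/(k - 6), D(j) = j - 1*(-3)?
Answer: -20304/7 ≈ -2900.6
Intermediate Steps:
D(j) = 3 + j (D(j) = j + 3 = 3 + j)
V(k, Q) = (5 + Q)/(-6 + k)
(V(5, 4)*(47/D(4)))*(6*((4 + 1)*1 + 3)) = (((5 + 4)/(-6 + 5))*(47/(3 + 4)))*(6*((4 + 1)*1 + 3)) = ((9/(-1))*(47/7))*(6*(5*1 + 3)) = ((-1*9)*(47*(⅐)))*(6*(5 + 3)) = (-9*47/7)*(6*8) = -423/7*48 = -20304/7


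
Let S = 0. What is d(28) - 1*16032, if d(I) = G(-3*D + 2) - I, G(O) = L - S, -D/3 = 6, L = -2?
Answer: -16062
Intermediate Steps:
D = -18 (D = -3*6 = -18)
G(O) = -2 (G(O) = -2 - 1*0 = -2 + 0 = -2)
d(I) = -2 - I
d(28) - 1*16032 = (-2 - 1*28) - 1*16032 = (-2 - 28) - 16032 = -30 - 16032 = -16062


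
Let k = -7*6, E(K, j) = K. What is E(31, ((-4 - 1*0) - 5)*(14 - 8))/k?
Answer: -31/42 ≈ -0.73810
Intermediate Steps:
k = -42
E(31, ((-4 - 1*0) - 5)*(14 - 8))/k = 31/(-42) = 31*(-1/42) = -31/42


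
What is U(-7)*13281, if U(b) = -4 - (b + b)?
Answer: 132810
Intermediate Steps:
U(b) = -4 - 2*b
U(-7)*13281 = (-4 - 2*(-7))*13281 = (-4 + 14)*13281 = 10*13281 = 132810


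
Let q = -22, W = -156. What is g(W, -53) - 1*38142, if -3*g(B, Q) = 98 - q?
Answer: -38182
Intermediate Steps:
g(B, Q) = -40 (g(B, Q) = -(98 - 1*(-22))/3 = -(98 + 22)/3 = -1/3*120 = -40)
g(W, -53) - 1*38142 = -40 - 1*38142 = -40 - 38142 = -38182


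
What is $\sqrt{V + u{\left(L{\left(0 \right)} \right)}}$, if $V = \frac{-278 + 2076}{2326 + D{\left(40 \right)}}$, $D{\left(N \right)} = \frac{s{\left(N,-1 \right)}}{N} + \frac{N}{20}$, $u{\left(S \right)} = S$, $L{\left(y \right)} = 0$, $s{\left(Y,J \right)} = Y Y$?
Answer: $\frac{\sqrt{66526}}{296} \approx 0.87137$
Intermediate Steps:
$s{\left(Y,J \right)} = Y^{2}$
$D{\left(N \right)} = \frac{21 N}{20}$ ($D{\left(N \right)} = \frac{N^{2}}{N} + \frac{N}{20} = N + N \frac{1}{20} = N + \frac{N}{20} = \frac{21 N}{20}$)
$V = \frac{899}{1184}$ ($V = \frac{-278 + 2076}{2326 + \frac{21}{20} \cdot 40} = \frac{1798}{2326 + 42} = \frac{1798}{2368} = 1798 \cdot \frac{1}{2368} = \frac{899}{1184} \approx 0.75929$)
$\sqrt{V + u{\left(L{\left(0 \right)} \right)}} = \sqrt{\frac{899}{1184} + 0} = \sqrt{\frac{899}{1184}} = \frac{\sqrt{66526}}{296}$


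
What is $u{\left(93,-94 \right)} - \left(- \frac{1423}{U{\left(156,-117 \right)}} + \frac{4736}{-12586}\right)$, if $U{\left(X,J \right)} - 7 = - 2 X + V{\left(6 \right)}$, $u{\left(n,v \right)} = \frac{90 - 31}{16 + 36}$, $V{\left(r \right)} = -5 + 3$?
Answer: $- \frac{313868967}{100461452} \approx -3.1243$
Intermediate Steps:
$V{\left(r \right)} = -2$
$u{\left(n,v \right)} = \frac{59}{52}$
$U{\left(X,J \right)} = 5 - 2 X$ ($U{\left(X,J \right)} = 7 - \left(2 + 2 X\right) = 5 - 2 X$)
$u{\left(93,-94 \right)} - \left(- \frac{1423}{U{\left(156,-117 \right)}} + \frac{4736}{-12586}\right) = \frac{59}{52} - \left(- \frac{1423}{5 - 312} + \frac{4736}{-12586}\right) = \frac{59}{52} - \left(- \frac{1423}{5 - 312} + 4736 \left(- \frac{1}{12586}\right)\right) = \frac{59}{52} - \left(- \frac{1423}{-307} - \frac{2368}{6293}\right) = \frac{59}{52} - \left(\left(-1423\right) \left(- \frac{1}{307}\right) - \frac{2368}{6293}\right) = \frac{59}{52} - \left(\frac{1423}{307} - \frac{2368}{6293}\right) = \frac{59}{52} - \frac{8227963}{1931951} = - \frac{313868967}{100461452}$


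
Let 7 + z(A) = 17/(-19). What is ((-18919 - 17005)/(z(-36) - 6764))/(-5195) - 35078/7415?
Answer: -469037867052/99126666721 ≈ -4.7317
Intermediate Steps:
z(A) = -150/19 (z(A) = -7 + 17/(-19) = -7 + 17*(-1/19) = -7 - 17/19 = -150/19)
((-18919 - 17005)/(z(-36) - 6764))/(-5195) - 35078/7415 = ((-18919 - 17005)/(-150/19 - 6764))/(-5195) - 35078/7415 = -35924/(-128666/19)*(-1/5195) - 35078*1/7415 = -35924*(-19/128666)*(-1/5195) - 35078/7415 = (341278/64333)*(-1/5195) - 35078/7415 = -341278/334209935 - 35078/7415 = -469037867052/99126666721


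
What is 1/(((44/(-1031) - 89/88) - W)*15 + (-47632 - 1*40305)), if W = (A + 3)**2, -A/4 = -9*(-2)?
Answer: -90728/14459122721 ≈ -6.2748e-6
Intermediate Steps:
A = -72 (A = -(-36)*(-2) = -4*18 = -72)
W = 4761 (W = (-72 + 3)**2 = (-69)**2 = 4761)
1/(((44/(-1031) - 89/88) - W)*15 + (-47632 - 1*40305)) = 1/(((44/(-1031) - 89/88) - 1*4761)*15 + (-47632 - 1*40305)) = 1/(((44*(-1/1031) - 89*1/88) - 4761)*15 + (-47632 - 40305)) = 1/(((-44/1031 - 89/88) - 4761)*15 - 87937) = 1/((-95631/90728 - 4761)*15 - 87937) = 1/(-432051639/90728*15 - 87937) = 1/(-6480774585/90728 - 87937) = 1/(-14459122721/90728) = -90728/14459122721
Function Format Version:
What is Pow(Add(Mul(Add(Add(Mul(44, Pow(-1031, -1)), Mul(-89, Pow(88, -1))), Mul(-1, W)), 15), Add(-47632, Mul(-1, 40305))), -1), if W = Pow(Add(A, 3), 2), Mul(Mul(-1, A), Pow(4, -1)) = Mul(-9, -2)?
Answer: Rational(-90728, 14459122721) ≈ -6.2748e-6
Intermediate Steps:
A = -72 (A = Mul(-4, Mul(-9, -2)) = Mul(-4, 18) = -72)
W = 4761 (W = Pow(Add(-72, 3), 2) = Pow(-69, 2) = 4761)
Pow(Add(Mul(Add(Add(Mul(44, Pow(-1031, -1)), Mul(-89, Pow(88, -1))), Mul(-1, W)), 15), Add(-47632, Mul(-1, 40305))), -1) = Pow(Add(Mul(Add(Add(Mul(44, Pow(-1031, -1)), Mul(-89, Pow(88, -1))), Mul(-1, 4761)), 15), Add(-47632, Mul(-1, 40305))), -1) = Pow(Add(Mul(Add(Add(Mul(44, Rational(-1, 1031)), Mul(-89, Rational(1, 88))), -4761), 15), Add(-47632, -40305)), -1) = Pow(Add(Mul(Add(Add(Rational(-44, 1031), Rational(-89, 88)), -4761), 15), -87937), -1) = Pow(Add(Mul(Add(Rational(-95631, 90728), -4761), 15), -87937), -1) = Pow(Add(Mul(Rational(-432051639, 90728), 15), -87937), -1) = Pow(Add(Rational(-6480774585, 90728), -87937), -1) = Pow(Rational(-14459122721, 90728), -1) = Rational(-90728, 14459122721)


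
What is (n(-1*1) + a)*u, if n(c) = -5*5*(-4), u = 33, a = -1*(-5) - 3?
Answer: 3366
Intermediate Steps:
a = 2 (a = 5 - 3 = 2)
n(c) = 100 (n(c) = -25*(-4) = 100)
(n(-1*1) + a)*u = (100 + 2)*33 = 102*33 = 3366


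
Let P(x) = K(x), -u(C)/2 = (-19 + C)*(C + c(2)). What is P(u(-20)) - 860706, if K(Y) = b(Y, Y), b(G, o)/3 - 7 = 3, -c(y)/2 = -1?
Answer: -860676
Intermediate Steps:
c(y) = 2 (c(y) = -2*(-1) = 2)
b(G, o) = 30 (b(G, o) = 21 + 3*3 = 21 + 9 = 30)
K(Y) = 30
u(C) = -2*(-19 + C)*(2 + C) (u(C) = -2*(-19 + C)*(C + 2) = -2*(-19 + C)*(2 + C))
P(x) = 30
P(u(-20)) - 860706 = 30 - 860706 = -860676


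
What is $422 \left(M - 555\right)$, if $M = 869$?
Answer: $132508$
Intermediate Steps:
$422 \left(M - 555\right) = 422 \left(869 - 555\right) = 422 \cdot 314 = 132508$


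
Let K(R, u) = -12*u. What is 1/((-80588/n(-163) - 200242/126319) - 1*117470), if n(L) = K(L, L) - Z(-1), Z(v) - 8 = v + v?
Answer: -123161025/14473010740486 ≈ -8.5097e-6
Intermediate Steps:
Z(v) = 8 + 2*v (Z(v) = 8 + (v + v) = 8 + 2*v)
n(L) = -6 - 12*L (n(L) = -12*L - (8 + 2*(-1)) = -12*L - (8 - 2) = -12*L - 1*6 = -12*L - 6 = -6 - 12*L)
1/((-80588/n(-163) - 200242/126319) - 1*117470) = 1/((-80588/(-6 - 12*(-163)) - 200242/126319) - 1*117470) = 1/((-80588/(-6 + 1956) - 200242*1/126319) - 117470) = 1/((-80588/1950 - 200242/126319) - 117470) = 1/((-80588*1/1950 - 200242/126319) - 117470) = 1/((-40294/975 - 200242/126319) - 117470) = 1/(-5285133736/123161025 - 117470) = 1/(-14473010740486/123161025) = -123161025/14473010740486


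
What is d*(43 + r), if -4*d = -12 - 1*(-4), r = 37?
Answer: 160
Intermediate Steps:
d = 2 (d = -(-12 - 1*(-4))/4 = -(-12 + 4)/4 = -¼*(-8) = 2)
d*(43 + r) = 2*(43 + 37) = 2*80 = 160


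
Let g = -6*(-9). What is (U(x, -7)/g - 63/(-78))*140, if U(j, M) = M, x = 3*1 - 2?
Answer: 33320/351 ≈ 94.929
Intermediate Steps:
x = 1 (x = 3 - 2 = 1)
g = 54
(U(x, -7)/g - 63/(-78))*140 = (-7/54 - 63/(-78))*140 = (-7*1/54 - 63*(-1/78))*140 = (-7/54 + 21/26)*140 = (238/351)*140 = 33320/351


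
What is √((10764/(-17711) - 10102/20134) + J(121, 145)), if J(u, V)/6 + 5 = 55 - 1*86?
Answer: I*√6901843747840003117/178296637 ≈ 14.735*I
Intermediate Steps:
J(u, V) = -216 (J(u, V) = -30 + 6*(55 - 1*86) = -30 + 6*(55 - 86) = -30 + 6*(-31) = -30 - 186 = -216)
√((10764/(-17711) - 10102/20134) + J(121, 145)) = √((10764/(-17711) - 10102/20134) - 216) = √((10764*(-1/17711) - 10102*1/20134) - 216) = √((-10764/17711 - 5051/10067) - 216) = √(-197819449/178296637 - 216) = √(-38709893041/178296637) = I*√6901843747840003117/178296637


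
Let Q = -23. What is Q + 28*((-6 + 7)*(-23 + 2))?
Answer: -611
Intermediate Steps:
Q + 28*((-6 + 7)*(-23 + 2)) = -23 + 28*((-6 + 7)*(-23 + 2)) = -23 + 28*(1*(-21)) = -23 + 28*(-21) = -23 - 588 = -611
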